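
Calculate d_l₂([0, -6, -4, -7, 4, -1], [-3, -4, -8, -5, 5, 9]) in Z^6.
11.5758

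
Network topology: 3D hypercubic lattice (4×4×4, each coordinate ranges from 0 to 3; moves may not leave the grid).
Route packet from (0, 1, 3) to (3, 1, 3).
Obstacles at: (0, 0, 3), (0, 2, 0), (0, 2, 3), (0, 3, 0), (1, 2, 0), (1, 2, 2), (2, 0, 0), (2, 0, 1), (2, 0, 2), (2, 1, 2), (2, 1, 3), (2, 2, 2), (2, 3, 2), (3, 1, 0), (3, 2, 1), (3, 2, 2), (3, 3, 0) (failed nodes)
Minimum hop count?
5
(one shortest path: (0, 1, 3) → (1, 1, 3) → (1, 0, 3) → (2, 0, 3) → (3, 0, 3) → (3, 1, 3))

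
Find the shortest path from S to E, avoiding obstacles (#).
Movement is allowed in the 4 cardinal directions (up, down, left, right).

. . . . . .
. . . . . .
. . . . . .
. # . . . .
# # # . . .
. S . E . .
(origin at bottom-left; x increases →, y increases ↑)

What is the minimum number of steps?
2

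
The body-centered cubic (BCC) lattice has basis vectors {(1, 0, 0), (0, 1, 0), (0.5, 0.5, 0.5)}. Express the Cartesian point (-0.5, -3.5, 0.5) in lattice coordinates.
-b₁ - 4b₂ + b₃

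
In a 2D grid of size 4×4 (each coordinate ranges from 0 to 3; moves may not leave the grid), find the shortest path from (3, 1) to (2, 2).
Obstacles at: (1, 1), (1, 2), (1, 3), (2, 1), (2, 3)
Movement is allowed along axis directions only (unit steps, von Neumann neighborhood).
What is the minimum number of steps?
2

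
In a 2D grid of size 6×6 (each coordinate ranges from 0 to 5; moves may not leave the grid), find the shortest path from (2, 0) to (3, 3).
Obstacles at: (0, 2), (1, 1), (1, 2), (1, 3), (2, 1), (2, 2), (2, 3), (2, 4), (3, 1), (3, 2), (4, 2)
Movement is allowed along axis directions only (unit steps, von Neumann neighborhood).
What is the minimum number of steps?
8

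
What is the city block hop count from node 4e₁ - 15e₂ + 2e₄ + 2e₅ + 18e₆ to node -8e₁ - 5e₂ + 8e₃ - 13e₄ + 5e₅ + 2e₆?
64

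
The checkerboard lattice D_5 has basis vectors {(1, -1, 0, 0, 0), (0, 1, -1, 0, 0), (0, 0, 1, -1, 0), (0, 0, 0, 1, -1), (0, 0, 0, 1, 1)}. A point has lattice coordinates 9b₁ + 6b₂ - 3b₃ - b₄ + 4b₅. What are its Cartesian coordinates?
(9, -3, -9, 6, 5)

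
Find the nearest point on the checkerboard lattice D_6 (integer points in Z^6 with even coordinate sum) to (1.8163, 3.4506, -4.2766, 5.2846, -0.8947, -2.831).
(2, 3, -4, 5, -1, -3)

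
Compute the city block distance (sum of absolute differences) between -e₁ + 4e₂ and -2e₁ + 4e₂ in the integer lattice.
1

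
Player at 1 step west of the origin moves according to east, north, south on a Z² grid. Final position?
(0, 0)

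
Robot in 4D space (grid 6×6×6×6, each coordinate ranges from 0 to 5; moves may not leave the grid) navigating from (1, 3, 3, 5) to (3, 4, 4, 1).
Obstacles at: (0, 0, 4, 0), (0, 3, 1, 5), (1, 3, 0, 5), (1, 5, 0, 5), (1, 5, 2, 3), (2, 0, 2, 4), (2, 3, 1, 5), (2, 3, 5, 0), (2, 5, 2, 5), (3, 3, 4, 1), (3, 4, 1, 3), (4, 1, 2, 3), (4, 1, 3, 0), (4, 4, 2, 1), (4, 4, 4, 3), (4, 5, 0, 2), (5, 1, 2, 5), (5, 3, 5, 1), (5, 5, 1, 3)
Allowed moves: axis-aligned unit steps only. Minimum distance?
8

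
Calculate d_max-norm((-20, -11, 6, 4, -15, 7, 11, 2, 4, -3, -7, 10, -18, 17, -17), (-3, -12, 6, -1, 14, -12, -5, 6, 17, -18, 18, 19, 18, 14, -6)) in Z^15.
36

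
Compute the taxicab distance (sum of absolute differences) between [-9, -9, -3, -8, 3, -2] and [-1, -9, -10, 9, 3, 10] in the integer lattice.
44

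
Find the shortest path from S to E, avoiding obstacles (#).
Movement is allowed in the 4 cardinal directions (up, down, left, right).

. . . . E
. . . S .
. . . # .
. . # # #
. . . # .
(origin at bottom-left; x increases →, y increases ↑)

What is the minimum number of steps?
2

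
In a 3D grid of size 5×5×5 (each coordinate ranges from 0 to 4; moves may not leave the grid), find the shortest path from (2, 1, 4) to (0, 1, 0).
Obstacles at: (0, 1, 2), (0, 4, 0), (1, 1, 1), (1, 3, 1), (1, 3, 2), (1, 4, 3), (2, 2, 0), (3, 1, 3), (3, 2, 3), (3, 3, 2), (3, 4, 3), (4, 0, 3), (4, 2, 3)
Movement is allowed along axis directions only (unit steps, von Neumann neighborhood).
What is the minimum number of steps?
6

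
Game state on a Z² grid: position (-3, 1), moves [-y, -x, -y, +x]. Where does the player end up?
(-3, -1)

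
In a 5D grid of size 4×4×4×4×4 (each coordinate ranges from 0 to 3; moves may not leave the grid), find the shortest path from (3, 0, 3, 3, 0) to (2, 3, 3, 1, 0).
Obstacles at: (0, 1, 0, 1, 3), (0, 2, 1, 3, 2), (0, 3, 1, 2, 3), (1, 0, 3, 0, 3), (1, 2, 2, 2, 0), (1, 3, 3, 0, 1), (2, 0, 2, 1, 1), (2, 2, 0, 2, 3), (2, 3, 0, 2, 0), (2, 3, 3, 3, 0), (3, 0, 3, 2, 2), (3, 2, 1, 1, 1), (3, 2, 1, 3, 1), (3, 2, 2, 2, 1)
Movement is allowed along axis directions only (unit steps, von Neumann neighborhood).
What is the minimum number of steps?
6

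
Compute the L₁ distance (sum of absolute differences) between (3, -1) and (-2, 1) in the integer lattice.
7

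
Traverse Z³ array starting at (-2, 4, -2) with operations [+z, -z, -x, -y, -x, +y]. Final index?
(-4, 4, -2)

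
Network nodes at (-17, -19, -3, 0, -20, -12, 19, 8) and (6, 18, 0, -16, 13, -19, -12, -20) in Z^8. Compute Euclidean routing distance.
71.0352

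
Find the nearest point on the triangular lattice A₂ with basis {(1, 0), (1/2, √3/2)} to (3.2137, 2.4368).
(3.5, 2.598)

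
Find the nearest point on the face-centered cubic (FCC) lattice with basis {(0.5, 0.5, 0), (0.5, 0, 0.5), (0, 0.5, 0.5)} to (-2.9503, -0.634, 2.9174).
(-3, -1, 3)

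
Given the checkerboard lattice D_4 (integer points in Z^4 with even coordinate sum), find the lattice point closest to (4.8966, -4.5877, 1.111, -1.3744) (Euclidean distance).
(5, -5, 1, -1)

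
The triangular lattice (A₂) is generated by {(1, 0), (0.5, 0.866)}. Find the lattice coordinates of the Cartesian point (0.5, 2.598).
-b₁ + 3b₂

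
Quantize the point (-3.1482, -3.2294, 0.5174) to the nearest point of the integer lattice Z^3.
(-3, -3, 1)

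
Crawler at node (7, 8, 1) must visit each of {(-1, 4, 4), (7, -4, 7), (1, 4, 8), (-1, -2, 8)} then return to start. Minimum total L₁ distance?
58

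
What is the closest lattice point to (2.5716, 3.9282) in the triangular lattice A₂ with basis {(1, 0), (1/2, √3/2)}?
(2.5, 4.33)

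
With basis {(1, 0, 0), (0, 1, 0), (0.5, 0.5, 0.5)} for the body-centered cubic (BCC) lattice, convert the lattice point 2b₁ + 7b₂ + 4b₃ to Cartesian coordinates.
(4, 9, 2)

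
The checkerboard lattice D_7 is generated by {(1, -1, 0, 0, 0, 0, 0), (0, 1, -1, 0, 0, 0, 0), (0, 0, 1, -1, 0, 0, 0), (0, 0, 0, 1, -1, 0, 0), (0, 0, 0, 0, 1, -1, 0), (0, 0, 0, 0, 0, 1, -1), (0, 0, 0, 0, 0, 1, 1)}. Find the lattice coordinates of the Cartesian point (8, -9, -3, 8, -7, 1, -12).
8b₁ - b₂ - 4b₃ + 4b₄ - 3b₅ + 5b₆ - 7b₇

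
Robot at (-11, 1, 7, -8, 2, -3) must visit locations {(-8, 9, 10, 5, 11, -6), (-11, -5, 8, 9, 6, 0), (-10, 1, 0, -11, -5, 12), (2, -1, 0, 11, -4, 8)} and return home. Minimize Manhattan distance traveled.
192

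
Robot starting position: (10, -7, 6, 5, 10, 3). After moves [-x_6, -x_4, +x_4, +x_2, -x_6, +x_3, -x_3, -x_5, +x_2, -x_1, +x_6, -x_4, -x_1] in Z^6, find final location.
(8, -5, 6, 4, 9, 2)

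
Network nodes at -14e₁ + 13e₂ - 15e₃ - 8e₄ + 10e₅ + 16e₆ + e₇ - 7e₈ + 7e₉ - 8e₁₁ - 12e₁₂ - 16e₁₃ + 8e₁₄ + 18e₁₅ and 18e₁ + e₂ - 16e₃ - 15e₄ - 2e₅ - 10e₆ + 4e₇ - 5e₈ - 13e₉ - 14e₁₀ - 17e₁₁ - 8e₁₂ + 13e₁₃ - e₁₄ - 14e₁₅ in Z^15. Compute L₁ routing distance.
212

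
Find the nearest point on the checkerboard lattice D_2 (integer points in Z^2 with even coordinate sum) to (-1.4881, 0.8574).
(-1, 1)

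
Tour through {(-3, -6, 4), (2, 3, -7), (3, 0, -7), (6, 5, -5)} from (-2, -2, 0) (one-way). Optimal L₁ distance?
44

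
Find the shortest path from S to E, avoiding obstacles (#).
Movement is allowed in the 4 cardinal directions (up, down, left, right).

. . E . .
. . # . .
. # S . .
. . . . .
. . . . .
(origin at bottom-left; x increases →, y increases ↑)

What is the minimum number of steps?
4
(one shortest path: (2, 2) → (3, 2) → (3, 3) → (3, 4) → (2, 4))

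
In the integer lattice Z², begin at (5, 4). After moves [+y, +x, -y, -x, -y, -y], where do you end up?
(5, 2)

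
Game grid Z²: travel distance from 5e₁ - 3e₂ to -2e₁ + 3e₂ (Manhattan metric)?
13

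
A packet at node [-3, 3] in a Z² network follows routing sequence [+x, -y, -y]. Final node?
(-2, 1)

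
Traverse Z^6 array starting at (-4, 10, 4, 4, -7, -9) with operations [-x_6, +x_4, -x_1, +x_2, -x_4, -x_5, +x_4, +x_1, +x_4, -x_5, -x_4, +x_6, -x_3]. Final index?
(-4, 11, 3, 5, -9, -9)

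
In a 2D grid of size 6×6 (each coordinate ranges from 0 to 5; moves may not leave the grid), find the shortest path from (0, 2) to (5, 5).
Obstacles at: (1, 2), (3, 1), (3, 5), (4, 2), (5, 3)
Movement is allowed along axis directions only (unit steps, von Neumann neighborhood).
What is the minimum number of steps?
8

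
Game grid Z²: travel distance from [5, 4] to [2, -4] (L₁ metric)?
11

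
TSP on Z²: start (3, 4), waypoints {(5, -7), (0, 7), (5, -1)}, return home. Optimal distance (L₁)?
38
(one optimal route: (3, 4) → (5, -7) → (5, -1) → (0, 7) → (3, 4))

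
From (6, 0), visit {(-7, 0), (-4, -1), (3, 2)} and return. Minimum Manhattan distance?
32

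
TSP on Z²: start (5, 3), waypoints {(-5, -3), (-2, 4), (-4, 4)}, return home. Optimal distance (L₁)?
34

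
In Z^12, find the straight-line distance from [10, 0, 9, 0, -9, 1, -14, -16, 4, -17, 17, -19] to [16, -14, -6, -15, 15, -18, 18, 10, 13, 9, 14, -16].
63.9844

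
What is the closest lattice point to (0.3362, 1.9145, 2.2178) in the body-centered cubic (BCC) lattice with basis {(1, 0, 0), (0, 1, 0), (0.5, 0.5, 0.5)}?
(0, 2, 2)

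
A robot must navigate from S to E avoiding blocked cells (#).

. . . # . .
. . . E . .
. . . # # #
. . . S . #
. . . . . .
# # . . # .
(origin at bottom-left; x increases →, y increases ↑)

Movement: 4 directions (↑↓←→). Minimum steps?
4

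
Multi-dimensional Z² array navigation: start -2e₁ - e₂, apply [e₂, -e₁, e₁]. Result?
(-2, 0)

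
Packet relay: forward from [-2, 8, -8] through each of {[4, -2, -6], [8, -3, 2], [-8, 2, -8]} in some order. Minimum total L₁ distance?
43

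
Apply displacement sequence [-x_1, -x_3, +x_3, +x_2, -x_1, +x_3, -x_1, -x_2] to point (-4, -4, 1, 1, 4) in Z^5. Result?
(-7, -4, 2, 1, 4)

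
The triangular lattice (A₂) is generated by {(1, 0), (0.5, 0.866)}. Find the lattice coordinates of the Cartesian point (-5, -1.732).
-4b₁ - 2b₂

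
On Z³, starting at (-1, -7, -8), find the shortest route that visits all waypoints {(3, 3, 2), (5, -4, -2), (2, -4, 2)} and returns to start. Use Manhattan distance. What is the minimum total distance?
52
(one optimal route: (-1, -7, -8) → (5, -4, -2) → (3, 3, 2) → (2, -4, 2) → (-1, -7, -8))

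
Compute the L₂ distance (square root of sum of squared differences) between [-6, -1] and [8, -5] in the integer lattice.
14.5602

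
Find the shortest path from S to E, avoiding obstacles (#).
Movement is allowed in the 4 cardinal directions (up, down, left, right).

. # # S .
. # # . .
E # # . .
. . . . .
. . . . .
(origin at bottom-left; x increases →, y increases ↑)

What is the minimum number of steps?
7
(one shortest path: (3, 4) → (3, 3) → (3, 2) → (3, 1) → (2, 1) → (1, 1) → (0, 1) → (0, 2))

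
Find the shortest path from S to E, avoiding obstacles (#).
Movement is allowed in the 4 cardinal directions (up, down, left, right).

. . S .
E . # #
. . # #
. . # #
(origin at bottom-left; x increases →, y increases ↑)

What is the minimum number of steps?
3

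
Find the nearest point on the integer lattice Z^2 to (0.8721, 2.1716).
(1, 2)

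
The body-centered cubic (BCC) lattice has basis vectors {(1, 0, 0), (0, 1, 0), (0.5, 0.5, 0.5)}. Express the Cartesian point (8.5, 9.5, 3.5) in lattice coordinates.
5b₁ + 6b₂ + 7b₃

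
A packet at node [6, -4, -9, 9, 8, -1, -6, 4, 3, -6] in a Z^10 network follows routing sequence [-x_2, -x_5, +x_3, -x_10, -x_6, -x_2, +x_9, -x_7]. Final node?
(6, -6, -8, 9, 7, -2, -7, 4, 4, -7)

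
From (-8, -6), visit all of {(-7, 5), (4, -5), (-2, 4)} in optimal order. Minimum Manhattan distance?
33
(one optimal route: (-8, -6) → (-7, 5) → (-2, 4) → (4, -5))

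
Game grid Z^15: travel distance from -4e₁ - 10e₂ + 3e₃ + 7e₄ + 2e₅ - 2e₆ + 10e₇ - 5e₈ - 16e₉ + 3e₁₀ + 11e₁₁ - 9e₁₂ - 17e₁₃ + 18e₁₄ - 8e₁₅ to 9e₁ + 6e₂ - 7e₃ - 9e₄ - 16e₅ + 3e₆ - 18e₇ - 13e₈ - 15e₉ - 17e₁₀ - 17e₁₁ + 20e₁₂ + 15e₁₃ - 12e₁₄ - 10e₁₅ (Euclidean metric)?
77.0195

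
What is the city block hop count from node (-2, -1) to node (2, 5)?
10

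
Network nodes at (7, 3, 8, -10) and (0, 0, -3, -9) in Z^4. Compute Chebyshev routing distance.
11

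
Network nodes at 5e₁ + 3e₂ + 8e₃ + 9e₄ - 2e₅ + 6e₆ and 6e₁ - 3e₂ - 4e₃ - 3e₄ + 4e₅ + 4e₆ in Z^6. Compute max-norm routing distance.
12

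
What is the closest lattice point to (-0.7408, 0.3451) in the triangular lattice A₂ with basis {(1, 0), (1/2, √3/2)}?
(-1, 0)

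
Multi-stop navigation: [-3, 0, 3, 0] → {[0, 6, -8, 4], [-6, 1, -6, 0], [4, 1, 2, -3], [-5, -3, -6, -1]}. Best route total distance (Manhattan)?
58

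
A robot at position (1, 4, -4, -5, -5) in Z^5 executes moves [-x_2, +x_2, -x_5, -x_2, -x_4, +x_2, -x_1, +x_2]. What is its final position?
(0, 5, -4, -6, -6)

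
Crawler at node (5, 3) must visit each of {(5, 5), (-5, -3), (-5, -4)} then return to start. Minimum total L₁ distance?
38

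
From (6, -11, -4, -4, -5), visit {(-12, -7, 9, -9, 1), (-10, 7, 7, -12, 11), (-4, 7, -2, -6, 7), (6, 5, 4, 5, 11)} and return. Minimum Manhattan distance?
184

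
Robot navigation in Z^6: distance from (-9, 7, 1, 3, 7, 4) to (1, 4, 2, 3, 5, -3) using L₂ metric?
12.7671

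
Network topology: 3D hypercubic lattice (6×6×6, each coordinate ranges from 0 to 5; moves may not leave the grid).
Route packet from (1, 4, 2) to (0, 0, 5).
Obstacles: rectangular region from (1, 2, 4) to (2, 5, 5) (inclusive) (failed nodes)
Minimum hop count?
8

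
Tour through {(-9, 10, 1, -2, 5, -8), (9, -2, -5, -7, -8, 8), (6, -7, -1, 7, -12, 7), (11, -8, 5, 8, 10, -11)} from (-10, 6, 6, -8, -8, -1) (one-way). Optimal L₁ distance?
180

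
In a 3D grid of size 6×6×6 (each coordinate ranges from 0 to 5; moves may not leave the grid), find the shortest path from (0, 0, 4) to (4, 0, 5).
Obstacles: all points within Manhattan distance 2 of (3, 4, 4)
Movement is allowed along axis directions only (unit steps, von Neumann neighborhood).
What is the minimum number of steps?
5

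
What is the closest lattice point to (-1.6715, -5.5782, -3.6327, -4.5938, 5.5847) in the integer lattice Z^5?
(-2, -6, -4, -5, 6)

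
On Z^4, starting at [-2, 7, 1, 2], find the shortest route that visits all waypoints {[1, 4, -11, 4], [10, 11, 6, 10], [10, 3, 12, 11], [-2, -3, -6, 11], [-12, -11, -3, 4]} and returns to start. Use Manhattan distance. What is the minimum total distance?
164
(one optimal route: (-2, 7, 1, 2) → (1, 4, -11, 4) → (-12, -11, -3, 4) → (-2, -3, -6, 11) → (10, 3, 12, 11) → (10, 11, 6, 10) → (-2, 7, 1, 2))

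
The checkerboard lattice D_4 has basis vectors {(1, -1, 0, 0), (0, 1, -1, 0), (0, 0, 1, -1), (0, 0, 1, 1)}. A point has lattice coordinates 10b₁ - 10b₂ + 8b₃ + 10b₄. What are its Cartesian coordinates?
(10, -20, 28, 2)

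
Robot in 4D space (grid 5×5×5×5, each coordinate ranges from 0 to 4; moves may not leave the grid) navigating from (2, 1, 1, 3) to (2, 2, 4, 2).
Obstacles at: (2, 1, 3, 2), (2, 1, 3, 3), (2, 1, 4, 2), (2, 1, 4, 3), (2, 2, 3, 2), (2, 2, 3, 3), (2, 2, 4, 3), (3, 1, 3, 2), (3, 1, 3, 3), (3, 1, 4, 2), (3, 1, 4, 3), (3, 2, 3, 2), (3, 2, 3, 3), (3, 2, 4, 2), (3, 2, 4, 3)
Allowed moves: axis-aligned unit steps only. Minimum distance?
7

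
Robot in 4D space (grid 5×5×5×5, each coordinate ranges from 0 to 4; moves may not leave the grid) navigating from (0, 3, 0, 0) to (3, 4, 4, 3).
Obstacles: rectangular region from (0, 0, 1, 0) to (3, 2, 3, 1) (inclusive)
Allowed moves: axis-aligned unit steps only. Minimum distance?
11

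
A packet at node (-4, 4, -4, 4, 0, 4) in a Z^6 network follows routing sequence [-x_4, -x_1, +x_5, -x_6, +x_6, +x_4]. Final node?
(-5, 4, -4, 4, 1, 4)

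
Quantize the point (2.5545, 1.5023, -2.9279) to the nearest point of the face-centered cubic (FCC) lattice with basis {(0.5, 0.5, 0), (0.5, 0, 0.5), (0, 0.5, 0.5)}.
(2.5, 1.5, -3)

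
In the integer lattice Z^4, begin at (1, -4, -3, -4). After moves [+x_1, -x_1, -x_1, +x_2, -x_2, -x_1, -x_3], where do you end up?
(-1, -4, -4, -4)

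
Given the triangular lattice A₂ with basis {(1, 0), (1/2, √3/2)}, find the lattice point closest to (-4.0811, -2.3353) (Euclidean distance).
(-4.5, -2.598)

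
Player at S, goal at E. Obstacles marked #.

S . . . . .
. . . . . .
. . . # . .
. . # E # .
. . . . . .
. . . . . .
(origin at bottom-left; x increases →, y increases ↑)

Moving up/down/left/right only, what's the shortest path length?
8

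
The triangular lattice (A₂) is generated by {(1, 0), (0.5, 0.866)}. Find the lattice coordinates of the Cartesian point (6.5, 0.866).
6b₁ + b₂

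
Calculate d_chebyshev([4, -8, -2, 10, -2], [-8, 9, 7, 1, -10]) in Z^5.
17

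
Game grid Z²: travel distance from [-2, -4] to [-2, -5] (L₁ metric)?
1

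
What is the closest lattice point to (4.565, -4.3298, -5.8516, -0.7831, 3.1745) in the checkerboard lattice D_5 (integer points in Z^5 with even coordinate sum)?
(4, -4, -6, -1, 3)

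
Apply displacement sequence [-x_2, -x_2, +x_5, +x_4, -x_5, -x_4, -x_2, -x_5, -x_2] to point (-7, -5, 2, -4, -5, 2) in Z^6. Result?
(-7, -9, 2, -4, -6, 2)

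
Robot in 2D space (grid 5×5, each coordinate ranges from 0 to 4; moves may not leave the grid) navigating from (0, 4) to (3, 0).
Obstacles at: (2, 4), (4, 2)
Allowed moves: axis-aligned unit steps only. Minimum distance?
7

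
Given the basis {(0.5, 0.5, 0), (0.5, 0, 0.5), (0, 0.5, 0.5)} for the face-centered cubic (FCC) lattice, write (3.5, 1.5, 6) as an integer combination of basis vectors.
-b₁ + 8b₂ + 4b₃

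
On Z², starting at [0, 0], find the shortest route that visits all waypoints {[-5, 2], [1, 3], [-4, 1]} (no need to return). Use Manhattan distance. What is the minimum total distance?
13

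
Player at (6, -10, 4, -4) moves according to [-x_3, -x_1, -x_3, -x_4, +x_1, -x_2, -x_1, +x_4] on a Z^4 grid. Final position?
(5, -11, 2, -4)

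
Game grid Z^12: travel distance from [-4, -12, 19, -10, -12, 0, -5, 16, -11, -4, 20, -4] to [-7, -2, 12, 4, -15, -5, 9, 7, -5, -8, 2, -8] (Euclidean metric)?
32.5115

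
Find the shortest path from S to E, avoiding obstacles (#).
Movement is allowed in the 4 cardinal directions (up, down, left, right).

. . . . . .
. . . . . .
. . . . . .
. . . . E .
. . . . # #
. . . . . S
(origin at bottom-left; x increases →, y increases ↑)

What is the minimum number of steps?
5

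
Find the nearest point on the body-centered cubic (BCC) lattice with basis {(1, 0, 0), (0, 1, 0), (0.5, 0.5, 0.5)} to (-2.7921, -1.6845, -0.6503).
(-2.5, -1.5, -0.5)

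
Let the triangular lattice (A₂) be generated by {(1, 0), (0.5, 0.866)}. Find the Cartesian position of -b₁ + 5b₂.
(1.5, 4.33)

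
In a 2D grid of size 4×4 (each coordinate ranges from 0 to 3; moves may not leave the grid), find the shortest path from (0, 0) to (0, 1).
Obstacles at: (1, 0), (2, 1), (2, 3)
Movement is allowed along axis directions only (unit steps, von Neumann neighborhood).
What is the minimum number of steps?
1
(one shortest path: (0, 0) → (0, 1))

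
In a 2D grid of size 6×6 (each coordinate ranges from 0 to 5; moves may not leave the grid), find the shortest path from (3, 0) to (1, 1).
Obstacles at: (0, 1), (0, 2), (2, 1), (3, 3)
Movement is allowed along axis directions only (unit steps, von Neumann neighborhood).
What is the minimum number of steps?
3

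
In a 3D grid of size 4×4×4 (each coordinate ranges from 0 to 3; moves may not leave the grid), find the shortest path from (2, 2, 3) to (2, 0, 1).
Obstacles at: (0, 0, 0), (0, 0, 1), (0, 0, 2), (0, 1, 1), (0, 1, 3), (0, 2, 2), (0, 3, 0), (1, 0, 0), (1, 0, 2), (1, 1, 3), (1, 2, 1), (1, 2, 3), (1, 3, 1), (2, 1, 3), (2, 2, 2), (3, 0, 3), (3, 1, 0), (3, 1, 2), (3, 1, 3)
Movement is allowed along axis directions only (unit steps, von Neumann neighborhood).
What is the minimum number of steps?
6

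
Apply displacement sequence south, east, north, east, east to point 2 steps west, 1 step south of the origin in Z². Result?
(1, -1)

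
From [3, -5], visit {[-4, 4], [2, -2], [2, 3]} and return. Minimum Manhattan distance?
32
(one optimal route: (3, -5) → (-4, 4) → (2, 3) → (2, -2) → (3, -5))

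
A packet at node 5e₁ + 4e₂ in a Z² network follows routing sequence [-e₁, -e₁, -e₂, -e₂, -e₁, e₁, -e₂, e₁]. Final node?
(4, 1)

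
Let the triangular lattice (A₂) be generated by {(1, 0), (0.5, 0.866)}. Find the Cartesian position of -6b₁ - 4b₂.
(-8, -3.464)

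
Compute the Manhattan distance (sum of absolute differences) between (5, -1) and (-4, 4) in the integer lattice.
14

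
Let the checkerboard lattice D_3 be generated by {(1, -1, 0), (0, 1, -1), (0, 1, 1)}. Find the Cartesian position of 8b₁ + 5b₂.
(8, -3, -5)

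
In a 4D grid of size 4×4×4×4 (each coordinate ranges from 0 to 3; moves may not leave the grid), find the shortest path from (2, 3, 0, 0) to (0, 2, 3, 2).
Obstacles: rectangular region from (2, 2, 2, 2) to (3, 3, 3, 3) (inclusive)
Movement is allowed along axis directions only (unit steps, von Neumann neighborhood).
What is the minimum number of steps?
8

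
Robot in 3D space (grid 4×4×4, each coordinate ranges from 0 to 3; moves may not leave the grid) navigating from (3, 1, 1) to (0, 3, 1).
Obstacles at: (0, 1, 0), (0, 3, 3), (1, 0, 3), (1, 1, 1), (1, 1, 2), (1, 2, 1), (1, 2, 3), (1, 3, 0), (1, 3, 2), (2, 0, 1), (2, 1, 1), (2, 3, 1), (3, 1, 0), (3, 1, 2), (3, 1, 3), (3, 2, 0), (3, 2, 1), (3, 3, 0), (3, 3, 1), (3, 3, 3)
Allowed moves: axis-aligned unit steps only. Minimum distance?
9
(one shortest path: (3, 1, 1) → (3, 0, 1) → (3, 0, 0) → (2, 0, 0) → (1, 0, 0) → (0, 0, 0) → (0, 0, 1) → (0, 1, 1) → (0, 2, 1) → (0, 3, 1))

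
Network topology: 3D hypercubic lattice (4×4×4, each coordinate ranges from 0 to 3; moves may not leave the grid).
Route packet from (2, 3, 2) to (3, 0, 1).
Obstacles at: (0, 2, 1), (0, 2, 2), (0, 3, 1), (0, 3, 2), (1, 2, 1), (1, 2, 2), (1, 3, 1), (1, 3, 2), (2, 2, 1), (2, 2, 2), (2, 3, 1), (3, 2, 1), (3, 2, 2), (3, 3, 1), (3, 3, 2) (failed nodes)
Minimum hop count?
7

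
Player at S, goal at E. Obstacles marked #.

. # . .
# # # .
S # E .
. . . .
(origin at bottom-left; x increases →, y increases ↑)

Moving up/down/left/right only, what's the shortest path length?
4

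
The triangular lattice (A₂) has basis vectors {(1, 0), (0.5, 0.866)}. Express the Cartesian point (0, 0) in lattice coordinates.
0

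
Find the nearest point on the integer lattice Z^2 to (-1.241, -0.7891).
(-1, -1)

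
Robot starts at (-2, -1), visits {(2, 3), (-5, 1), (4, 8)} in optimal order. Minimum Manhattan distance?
21
(one optimal route: (-2, -1) → (-5, 1) → (2, 3) → (4, 8))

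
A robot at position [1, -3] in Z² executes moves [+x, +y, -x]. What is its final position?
(1, -2)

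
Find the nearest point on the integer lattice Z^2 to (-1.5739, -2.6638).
(-2, -3)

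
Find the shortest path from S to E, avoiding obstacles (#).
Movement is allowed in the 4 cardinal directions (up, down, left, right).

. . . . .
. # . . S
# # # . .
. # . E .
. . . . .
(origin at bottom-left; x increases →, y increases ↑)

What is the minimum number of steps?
3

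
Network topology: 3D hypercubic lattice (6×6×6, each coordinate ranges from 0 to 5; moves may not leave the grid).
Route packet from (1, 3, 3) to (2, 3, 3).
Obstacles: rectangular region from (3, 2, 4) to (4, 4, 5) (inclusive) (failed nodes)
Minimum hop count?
1
(one shortest path: (1, 3, 3) → (2, 3, 3))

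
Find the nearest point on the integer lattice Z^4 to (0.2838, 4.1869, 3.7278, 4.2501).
(0, 4, 4, 4)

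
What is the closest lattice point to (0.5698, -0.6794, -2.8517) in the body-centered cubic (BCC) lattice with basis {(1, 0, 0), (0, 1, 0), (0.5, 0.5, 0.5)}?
(0.5, -0.5, -2.5)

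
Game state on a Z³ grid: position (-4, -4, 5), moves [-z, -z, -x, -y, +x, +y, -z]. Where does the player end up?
(-4, -4, 2)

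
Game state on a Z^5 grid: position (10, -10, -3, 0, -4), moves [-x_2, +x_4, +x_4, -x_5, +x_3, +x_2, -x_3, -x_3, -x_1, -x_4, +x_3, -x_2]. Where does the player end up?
(9, -11, -3, 1, -5)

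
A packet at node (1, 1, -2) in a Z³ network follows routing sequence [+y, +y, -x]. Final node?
(0, 3, -2)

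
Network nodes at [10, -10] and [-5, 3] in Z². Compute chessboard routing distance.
15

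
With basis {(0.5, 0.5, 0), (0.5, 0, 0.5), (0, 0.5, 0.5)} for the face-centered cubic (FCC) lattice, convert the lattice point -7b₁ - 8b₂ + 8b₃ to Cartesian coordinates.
(-7.5, 0.5, 0)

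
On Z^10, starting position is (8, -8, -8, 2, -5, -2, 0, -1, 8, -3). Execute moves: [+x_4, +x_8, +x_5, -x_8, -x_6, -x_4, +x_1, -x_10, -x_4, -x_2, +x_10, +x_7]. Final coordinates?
(9, -9, -8, 1, -4, -3, 1, -1, 8, -3)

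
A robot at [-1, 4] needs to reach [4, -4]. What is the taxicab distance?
13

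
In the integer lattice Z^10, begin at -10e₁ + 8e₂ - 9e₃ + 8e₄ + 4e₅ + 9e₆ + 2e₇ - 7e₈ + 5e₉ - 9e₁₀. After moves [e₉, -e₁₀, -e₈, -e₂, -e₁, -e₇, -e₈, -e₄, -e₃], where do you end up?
(-11, 7, -10, 7, 4, 9, 1, -9, 6, -10)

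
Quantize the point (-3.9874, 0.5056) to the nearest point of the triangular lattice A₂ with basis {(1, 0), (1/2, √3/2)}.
(-4, 0)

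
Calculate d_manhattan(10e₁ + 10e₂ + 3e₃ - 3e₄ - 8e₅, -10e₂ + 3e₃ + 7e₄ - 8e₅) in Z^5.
40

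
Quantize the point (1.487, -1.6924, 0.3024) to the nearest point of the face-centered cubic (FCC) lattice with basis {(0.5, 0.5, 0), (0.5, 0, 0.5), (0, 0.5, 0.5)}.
(1.5, -1.5, 0)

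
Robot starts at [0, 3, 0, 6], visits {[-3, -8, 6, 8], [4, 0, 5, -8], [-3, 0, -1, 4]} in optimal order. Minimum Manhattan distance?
60
(one optimal route: (0, 3, 0, 6) → (-3, 0, -1, 4) → (-3, -8, 6, 8) → (4, 0, 5, -8))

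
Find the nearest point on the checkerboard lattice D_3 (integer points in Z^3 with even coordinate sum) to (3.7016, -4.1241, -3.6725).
(4, -4, -4)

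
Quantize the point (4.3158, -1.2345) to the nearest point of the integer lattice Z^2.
(4, -1)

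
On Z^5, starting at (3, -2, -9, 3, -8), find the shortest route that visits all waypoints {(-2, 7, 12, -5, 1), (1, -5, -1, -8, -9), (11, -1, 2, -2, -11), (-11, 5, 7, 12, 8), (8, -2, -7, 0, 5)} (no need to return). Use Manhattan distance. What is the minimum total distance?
160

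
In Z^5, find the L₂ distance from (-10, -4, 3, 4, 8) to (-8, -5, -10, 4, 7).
13.2288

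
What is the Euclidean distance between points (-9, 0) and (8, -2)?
17.1172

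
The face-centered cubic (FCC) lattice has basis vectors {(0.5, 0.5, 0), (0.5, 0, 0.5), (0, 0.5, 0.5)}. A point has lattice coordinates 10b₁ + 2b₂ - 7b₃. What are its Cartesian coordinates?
(6, 1.5, -2.5)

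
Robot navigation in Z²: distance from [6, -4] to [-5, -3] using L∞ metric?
11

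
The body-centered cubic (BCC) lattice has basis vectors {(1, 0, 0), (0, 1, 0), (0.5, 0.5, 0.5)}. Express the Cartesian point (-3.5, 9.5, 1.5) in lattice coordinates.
-5b₁ + 8b₂ + 3b₃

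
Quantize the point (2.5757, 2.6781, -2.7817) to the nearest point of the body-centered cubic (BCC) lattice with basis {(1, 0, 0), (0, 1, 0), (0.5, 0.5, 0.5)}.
(2.5, 2.5, -2.5)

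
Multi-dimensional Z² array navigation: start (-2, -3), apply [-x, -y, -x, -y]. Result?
(-4, -5)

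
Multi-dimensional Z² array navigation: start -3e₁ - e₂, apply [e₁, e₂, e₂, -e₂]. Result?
(-2, 0)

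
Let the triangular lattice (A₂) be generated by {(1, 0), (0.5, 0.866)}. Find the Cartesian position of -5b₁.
(-5, 0)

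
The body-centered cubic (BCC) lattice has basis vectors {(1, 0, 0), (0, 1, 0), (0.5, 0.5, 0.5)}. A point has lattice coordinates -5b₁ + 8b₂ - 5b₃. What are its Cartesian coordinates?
(-7.5, 5.5, -2.5)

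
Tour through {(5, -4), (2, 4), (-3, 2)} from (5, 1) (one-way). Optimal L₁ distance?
23
(one optimal route: (5, 1) → (5, -4) → (2, 4) → (-3, 2))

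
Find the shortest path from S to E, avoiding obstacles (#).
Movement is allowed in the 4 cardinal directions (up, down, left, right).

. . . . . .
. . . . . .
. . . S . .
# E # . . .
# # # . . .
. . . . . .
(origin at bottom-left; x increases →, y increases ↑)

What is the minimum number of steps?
3
(one shortest path: (3, 3) → (2, 3) → (1, 3) → (1, 2))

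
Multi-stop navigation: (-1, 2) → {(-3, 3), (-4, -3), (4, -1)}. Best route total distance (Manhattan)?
20
(one optimal route: (-1, 2) → (-3, 3) → (-4, -3) → (4, -1))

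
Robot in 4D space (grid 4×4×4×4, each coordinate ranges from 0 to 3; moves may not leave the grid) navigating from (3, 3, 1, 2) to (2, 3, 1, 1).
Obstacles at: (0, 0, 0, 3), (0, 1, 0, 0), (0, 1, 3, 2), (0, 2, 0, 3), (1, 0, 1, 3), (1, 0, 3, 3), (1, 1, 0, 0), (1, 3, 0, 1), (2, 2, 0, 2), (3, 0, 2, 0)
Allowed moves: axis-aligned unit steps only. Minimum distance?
2
(one shortest path: (3, 3, 1, 2) → (2, 3, 1, 2) → (2, 3, 1, 1))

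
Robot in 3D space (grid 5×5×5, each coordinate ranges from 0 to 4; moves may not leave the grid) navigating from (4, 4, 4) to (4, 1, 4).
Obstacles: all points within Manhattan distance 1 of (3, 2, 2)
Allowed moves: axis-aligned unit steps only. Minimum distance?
3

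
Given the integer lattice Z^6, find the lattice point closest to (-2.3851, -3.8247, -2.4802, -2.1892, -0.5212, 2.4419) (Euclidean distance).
(-2, -4, -2, -2, -1, 2)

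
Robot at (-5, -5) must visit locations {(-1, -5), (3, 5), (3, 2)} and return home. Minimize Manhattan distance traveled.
36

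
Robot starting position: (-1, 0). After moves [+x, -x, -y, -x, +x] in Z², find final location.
(-1, -1)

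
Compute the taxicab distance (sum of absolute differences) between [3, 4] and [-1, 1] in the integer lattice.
7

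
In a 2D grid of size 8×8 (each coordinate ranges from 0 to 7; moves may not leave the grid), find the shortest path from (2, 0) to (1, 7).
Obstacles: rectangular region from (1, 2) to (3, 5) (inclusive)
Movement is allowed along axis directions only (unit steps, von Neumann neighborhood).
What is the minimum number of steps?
10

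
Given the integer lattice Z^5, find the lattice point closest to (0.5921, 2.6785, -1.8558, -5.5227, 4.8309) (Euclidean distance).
(1, 3, -2, -6, 5)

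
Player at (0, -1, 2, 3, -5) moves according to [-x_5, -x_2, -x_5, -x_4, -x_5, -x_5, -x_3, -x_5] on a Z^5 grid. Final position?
(0, -2, 1, 2, -10)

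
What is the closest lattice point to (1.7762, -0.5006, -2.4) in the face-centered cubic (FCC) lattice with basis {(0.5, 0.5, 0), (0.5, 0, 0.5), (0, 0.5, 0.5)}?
(2, -0.5, -2.5)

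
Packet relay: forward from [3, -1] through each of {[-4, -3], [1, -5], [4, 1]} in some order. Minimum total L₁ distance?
19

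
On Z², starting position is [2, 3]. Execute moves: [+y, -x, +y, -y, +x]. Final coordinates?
(2, 4)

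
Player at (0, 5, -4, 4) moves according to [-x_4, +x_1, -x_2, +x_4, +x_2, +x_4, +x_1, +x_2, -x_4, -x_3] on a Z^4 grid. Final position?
(2, 6, -5, 4)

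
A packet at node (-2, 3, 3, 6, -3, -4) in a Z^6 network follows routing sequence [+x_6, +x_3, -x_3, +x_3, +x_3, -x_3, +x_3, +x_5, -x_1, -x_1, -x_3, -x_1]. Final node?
(-5, 3, 4, 6, -2, -3)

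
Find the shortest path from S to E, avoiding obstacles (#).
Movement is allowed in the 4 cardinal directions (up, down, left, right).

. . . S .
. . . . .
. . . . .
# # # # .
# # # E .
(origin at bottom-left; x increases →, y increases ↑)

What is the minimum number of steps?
6
(one shortest path: (3, 4) → (4, 4) → (4, 3) → (4, 2) → (4, 1) → (4, 0) → (3, 0))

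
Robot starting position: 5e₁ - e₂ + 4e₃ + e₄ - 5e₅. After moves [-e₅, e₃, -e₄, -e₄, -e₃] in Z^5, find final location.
(5, -1, 4, -1, -6)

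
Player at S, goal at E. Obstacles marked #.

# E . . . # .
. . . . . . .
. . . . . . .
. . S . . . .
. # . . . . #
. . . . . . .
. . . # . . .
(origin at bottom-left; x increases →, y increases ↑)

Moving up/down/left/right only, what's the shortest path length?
4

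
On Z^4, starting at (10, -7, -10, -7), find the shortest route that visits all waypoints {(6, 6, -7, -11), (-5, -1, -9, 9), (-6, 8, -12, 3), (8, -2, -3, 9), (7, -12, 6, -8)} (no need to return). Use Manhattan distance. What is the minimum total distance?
132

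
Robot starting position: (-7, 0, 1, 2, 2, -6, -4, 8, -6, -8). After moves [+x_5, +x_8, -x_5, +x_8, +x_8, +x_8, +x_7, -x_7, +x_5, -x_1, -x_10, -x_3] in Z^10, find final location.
(-8, 0, 0, 2, 3, -6, -4, 12, -6, -9)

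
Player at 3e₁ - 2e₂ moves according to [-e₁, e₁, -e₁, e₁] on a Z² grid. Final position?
(3, -2)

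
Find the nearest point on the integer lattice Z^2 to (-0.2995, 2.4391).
(0, 2)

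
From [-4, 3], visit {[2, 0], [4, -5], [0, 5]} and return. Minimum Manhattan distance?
36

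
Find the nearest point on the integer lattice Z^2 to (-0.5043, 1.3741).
(-1, 1)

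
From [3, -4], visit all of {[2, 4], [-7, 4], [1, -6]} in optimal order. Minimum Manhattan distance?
24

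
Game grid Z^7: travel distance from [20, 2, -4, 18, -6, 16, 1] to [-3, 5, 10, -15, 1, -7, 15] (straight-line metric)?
50.9608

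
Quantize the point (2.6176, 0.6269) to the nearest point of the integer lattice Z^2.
(3, 1)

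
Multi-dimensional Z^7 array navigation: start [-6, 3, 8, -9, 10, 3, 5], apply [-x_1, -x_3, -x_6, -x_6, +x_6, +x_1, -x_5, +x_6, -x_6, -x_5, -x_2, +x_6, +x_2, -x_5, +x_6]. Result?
(-6, 3, 7, -9, 7, 4, 5)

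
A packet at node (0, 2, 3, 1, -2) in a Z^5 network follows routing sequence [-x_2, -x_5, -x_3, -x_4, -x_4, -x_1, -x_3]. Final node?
(-1, 1, 1, -1, -3)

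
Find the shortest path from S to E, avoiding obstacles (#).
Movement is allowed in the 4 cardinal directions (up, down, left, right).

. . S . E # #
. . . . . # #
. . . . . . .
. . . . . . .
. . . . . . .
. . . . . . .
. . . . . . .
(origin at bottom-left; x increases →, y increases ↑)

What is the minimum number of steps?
2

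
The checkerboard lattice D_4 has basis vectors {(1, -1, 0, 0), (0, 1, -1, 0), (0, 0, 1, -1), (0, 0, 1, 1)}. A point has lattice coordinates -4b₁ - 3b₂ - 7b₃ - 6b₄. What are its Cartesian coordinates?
(-4, 1, -10, 1)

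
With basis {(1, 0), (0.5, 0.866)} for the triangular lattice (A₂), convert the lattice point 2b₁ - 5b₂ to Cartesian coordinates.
(-0.5, -4.33)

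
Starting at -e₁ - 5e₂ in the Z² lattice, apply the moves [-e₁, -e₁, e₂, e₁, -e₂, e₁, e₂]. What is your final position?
(-1, -4)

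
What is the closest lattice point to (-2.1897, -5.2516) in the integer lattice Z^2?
(-2, -5)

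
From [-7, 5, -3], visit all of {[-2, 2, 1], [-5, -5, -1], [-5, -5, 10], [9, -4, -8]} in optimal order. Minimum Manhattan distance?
64
(one optimal route: (-7, 5, -3) → (-2, 2, 1) → (-5, -5, 10) → (-5, -5, -1) → (9, -4, -8))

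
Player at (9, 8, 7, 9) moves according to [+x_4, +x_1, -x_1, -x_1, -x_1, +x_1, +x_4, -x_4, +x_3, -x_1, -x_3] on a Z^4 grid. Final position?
(7, 8, 7, 10)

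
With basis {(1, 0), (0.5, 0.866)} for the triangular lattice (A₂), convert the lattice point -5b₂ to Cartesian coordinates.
(-2.5, -4.33)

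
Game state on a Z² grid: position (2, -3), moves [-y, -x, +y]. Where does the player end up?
(1, -3)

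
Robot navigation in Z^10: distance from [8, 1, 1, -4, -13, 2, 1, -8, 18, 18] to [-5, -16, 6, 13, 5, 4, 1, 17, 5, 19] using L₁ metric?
111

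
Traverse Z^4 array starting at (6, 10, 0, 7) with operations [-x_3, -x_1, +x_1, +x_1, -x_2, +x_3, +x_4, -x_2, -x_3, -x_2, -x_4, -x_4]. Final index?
(7, 7, -1, 6)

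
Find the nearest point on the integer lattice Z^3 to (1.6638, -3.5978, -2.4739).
(2, -4, -2)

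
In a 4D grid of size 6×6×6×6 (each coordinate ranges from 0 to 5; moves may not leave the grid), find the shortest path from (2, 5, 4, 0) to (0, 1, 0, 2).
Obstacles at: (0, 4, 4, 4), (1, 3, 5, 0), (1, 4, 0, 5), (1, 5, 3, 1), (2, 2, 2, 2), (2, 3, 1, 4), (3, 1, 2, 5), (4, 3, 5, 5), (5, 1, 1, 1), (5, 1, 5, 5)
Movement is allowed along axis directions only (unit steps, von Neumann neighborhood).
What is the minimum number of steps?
12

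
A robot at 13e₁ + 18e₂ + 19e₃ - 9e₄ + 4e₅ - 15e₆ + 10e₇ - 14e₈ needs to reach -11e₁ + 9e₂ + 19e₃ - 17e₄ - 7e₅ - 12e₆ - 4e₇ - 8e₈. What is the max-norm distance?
24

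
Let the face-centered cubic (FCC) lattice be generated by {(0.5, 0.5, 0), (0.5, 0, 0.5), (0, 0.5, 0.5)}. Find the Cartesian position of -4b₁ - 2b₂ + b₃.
(-3, -1.5, -0.5)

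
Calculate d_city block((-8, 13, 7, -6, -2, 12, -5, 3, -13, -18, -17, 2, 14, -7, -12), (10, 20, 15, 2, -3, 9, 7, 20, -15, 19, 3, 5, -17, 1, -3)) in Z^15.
184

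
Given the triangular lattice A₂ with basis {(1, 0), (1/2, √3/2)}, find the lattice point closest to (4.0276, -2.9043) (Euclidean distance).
(4, -3.464)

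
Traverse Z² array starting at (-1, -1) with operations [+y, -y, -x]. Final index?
(-2, -1)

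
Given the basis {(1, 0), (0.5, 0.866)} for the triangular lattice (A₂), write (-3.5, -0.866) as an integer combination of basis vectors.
-3b₁ - b₂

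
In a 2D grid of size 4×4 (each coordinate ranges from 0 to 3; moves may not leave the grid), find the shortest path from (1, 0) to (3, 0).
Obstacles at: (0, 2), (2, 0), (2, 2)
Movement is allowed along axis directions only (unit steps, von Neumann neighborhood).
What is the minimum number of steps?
4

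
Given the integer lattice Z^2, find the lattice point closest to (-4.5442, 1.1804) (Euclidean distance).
(-5, 1)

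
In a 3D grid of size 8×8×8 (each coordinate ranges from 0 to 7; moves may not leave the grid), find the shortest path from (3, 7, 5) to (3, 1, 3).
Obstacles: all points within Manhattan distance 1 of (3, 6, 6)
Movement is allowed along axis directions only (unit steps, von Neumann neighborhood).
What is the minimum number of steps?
8
(one shortest path: (3, 7, 5) → (3, 7, 4) → (3, 6, 4) → (3, 5, 4) → (3, 4, 4) → (3, 3, 4) → (3, 2, 4) → (3, 1, 4) → (3, 1, 3))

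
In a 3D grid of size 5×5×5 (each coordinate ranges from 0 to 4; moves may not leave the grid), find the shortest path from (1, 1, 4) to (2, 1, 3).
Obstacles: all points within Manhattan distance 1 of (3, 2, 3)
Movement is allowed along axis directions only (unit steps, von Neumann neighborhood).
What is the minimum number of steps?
2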